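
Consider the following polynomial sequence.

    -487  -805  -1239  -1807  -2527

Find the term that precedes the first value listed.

-267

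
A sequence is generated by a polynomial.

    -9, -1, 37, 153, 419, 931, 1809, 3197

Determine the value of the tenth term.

Δ: 8  38  116  266  512  878  1388
Δ²: 30  78  150  246  366  510
Δ³: 48  72  96  120  144
Δ⁴: 24  24  24  24
Constant fourth difference = 24, so extend:
144 + 24 = 168;  510 + 168 = 678;  1388 + 678 = 2066;  3197 + 2066 = 5263
168 + 24 = 192;  678 + 192 = 870;  2066 + 870 = 2936;  5263 + 2936 = 8199

8199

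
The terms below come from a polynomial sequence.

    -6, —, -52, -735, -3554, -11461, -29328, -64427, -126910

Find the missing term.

7

Using the last 7 terms:
-683, -2819, -7907, -17867, -35099, -62483
-2136, -5088, -9960, -17232, -27384
-2952, -4872, -7272, -10152
-1920, -2400, -2880
-480, -480
Constant fifth difference = -480.
Extend backward: -1920 + 480 = -1440;  -2952 + 1440 = -1512;  -2136 + 1512 = -624;  -683 + 624 = -59;  -52 + 59 = 7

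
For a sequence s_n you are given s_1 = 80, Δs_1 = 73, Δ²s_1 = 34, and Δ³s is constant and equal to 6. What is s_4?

407

Build the table forward from the leading diagonal:
Third differences: 6, 6, 6, 6
Second differences: 34, 40, 46, 52
First differences: 73, 107, 147, 193
s: 80, 153, 260, 407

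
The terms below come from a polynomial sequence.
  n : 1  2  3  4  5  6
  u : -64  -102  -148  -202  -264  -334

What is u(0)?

Δ: -38  -46  -54  -62  -70
Δ²: -8  -8  -8  -8
The second differences are constant at -8.
Work back: -38 + 8 = -30;  -64 + 30 = -34

-34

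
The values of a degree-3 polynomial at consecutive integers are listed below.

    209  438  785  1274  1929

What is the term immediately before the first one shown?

74

Δ: 229, 347, 489, 655
Δ²: 118, 142, 166
Δ³: 24, 24
The third differences are constant at 24.
Work back: 118 − 24 = 94;  229 − 94 = 135;  209 − 135 = 74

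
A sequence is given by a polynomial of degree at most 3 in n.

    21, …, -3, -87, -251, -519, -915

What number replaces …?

25

Using the last 5 terms:
Δ: -84  -164  -268  -396
Δ²: -80  -104  -128
Δ³: -24  -24
Constant third difference = -24.
Extend backward: -80 + 24 = -56;  -84 + 56 = -28;  -3 + 28 = 25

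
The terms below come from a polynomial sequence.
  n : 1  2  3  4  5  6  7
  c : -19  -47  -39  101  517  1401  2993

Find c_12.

33333

Δ: -28, 8, 140, 416, 884, 1592
Δ²: 36, 132, 276, 468, 708
Δ³: 96, 144, 192, 240
Δ⁴: 48, 48, 48
Constant fourth difference = 48, so extend:
240 + 48 = 288;  708 + 288 = 996;  1592 + 996 = 2588;  2993 + 2588 = 5581
288 + 48 = 336;  996 + 336 = 1332;  2588 + 1332 = 3920;  5581 + 3920 = 9501
336 + 48 = 384;  1332 + 384 = 1716;  3920 + 1716 = 5636;  9501 + 5636 = 15137
384 + 48 = 432;  1716 + 432 = 2148;  5636 + 2148 = 7784;  15137 + 7784 = 22921
432 + 48 = 480;  2148 + 480 = 2628;  7784 + 2628 = 10412;  22921 + 10412 = 33333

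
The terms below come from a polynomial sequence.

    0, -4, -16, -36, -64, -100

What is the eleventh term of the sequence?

-400

Δ: -4 , -12 , -20 , -28 , -36
Δ²: -8 , -8 , -8 , -8
Second differences constant at -8.
-36 − 8 = -44;  -100 − 44 = -144
-44 − 8 = -52;  -144 − 52 = -196
-52 − 8 = -60;  -196 − 60 = -256
-60 − 8 = -68;  -256 − 68 = -324
-68 − 8 = -76;  -324 − 76 = -400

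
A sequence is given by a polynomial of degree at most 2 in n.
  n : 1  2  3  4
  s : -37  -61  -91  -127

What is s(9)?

D1: -24  -30  -36
D2: -6  -6
Second differences constant at -6.
-36 − 6 = -42;  -127 − 42 = -169
-42 − 6 = -48;  -169 − 48 = -217
-48 − 6 = -54;  -217 − 54 = -271
-54 − 6 = -60;  -271 − 60 = -331
-60 − 6 = -66;  -331 − 66 = -397

-397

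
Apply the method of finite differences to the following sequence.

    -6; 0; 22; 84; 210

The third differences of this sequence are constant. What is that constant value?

First differences: 6, 22, 62, 126
Second differences: 16, 40, 64
Third differences: 24, 24

24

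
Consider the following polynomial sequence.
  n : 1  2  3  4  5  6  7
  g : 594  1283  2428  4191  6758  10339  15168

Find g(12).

67903

689 , 1145 , 1763 , 2567 , 3581 , 4829
456 , 618 , 804 , 1014 , 1248
162 , 186 , 210 , 234
24 , 24 , 24
Constant fourth difference = 24, so extend:
234 + 24 = 258;  1248 + 258 = 1506;  4829 + 1506 = 6335;  15168 + 6335 = 21503
258 + 24 = 282;  1506 + 282 = 1788;  6335 + 1788 = 8123;  21503 + 8123 = 29626
282 + 24 = 306;  1788 + 306 = 2094;  8123 + 2094 = 10217;  29626 + 10217 = 39843
306 + 24 = 330;  2094 + 330 = 2424;  10217 + 2424 = 12641;  39843 + 12641 = 52484
330 + 24 = 354;  2424 + 354 = 2778;  12641 + 2778 = 15419;  52484 + 15419 = 67903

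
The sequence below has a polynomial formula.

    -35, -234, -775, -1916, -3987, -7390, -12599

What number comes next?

-20160

-199 , -541 , -1141 , -2071 , -3403 , -5209
-342 , -600 , -930 , -1332 , -1806
-258 , -330 , -402 , -474
-72 , -72 , -72
Fourth differences constant at -72.
-474 − 72 = -546;  -1806 − 546 = -2352;  -5209 − 2352 = -7561;  -12599 − 7561 = -20160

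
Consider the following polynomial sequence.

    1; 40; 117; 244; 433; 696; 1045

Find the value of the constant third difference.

First differences: 39, 77, 127, 189, 263, 349
Second differences: 38, 50, 62, 74, 86
Third differences: 12, 12, 12, 12

12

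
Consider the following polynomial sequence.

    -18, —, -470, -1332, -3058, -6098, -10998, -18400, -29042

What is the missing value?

Using the last 7 terms:
First differences: -862, -1726, -3040, -4900, -7402, -10642
Second differences: -864, -1314, -1860, -2502, -3240
Third differences: -450, -546, -642, -738
Fourth differences: -96, -96, -96
Constant fourth difference = -96.
Extend backward: -450 + 96 = -354;  -864 + 354 = -510;  -862 + 510 = -352;  -470 + 352 = -118

-118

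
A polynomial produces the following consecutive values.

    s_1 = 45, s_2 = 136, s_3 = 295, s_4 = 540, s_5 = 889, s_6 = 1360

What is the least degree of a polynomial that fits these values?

91, 159, 245, 349, 471
68, 86, 104, 122
18, 18, 18
The third differences are constant, so the polynomial has degree 3.

3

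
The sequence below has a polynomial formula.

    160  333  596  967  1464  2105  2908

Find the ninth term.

First differences: 173 , 263 , 371 , 497 , 641 , 803
Second differences: 90 , 108 , 126 , 144 , 162
Third differences: 18 , 18 , 18 , 18
Third differences constant at 18.
162 + 18 = 180;  803 + 180 = 983;  2908 + 983 = 3891
180 + 18 = 198;  983 + 198 = 1181;  3891 + 1181 = 5072

5072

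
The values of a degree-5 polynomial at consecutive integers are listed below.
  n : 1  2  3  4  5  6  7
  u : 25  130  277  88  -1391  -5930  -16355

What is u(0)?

4

105  147  -189  -1479  -4539  -10425
42  -336  -1290  -3060  -5886
-378  -954  -1770  -2826
-576  -816  -1056
-240  -240
The fifth differences are constant at -240.
Work back: -576 + 240 = -336;  -378 + 336 = -42;  42 + 42 = 84;  105 − 84 = 21;  25 − 21 = 4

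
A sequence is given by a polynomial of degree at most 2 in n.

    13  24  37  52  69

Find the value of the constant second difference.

2

First differences: 11, 13, 15, 17
Second differences: 2, 2, 2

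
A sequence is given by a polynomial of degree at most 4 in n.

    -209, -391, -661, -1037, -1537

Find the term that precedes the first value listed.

Δ: -182, -270, -376, -500
Δ²: -88, -106, -124
Δ³: -18, -18
The third differences are constant at -18.
Work back: -88 + 18 = -70;  -182 + 70 = -112;  -209 + 112 = -97

-97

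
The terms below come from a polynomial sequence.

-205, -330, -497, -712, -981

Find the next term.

-1310

D1: -125, -167, -215, -269
D2: -42, -48, -54
D3: -6, -6
Constant third difference = -6, so extend:
-54 − 6 = -60;  -269 − 60 = -329;  -981 − 329 = -1310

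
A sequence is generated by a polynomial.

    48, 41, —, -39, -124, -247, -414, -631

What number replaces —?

14

Using the last 5 terms:
D1: -85  -123  -167  -217
D2: -38  -44  -50
D3: -6  -6
Constant third difference = -6.
Extend backward: -38 + 6 = -32;  -85 + 32 = -53;  -39 + 53 = 14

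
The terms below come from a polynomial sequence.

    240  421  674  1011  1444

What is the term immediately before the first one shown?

119

First differences: 181, 253, 337, 433
Second differences: 72, 84, 96
Third differences: 12, 12
The third differences are constant at 12.
Work back: 72 − 12 = 60;  181 − 60 = 121;  240 − 121 = 119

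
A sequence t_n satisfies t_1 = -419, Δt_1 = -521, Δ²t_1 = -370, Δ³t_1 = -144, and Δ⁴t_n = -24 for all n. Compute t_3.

Build the table forward from the leading diagonal:
D4: -24  -24  -24
D3: -144  -168  -192
D2: -370  -514  -682
D1: -521  -891  -1405
t: -419  -940  -1831

-1831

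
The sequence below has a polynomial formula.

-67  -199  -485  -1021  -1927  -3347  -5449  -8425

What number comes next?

-12491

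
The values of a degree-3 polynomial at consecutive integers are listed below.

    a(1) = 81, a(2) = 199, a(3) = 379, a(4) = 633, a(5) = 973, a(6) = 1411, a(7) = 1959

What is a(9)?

3433

118 , 180 , 254 , 340 , 438 , 548
62 , 74 , 86 , 98 , 110
12 , 12 , 12 , 12
The third differences are constant (12).
110 + 12 = 122;  548 + 122 = 670;  1959 + 670 = 2629
122 + 12 = 134;  670 + 134 = 804;  2629 + 804 = 3433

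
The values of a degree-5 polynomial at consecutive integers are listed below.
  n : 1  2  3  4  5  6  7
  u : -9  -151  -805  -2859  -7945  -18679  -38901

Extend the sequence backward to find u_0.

5

First differences: -142  -654  -2054  -5086  -10734  -20222
Second differences: -512  -1400  -3032  -5648  -9488
Third differences: -888  -1632  -2616  -3840
Fourth differences: -744  -984  -1224
Fifth differences: -240  -240
The fifth differences are constant at -240.
Work back: -744 + 240 = -504;  -888 + 504 = -384;  -512 + 384 = -128;  -142 + 128 = -14;  -9 + 14 = 5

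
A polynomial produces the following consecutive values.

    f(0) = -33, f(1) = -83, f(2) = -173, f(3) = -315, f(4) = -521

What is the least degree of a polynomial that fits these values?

3

Δ: -50, -90, -142, -206
Δ²: -40, -52, -64
Δ³: -12, -12
The third differences are constant, so the polynomial has degree 3.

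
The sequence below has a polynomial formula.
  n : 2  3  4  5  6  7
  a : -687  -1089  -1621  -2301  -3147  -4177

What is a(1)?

Δ: -402  -532  -680  -846  -1030
Δ²: -130  -148  -166  -184
Δ³: -18  -18  -18
The third differences are constant at -18.
Work back: -130 + 18 = -112;  -402 + 112 = -290;  -687 + 290 = -397

-397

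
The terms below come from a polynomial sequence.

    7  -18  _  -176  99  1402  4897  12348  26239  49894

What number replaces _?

-107

Using the last 7 terms:
Δ: 275  1303  3495  7451  13891  23655
Δ²: 1028  2192  3956  6440  9764
Δ³: 1164  1764  2484  3324
Δ⁴: 600  720  840
Δ⁵: 120  120
Constant fifth difference = 120.
Extend backward: 600 − 120 = 480;  1164 − 480 = 684;  1028 − 684 = 344;  275 − 344 = -69;  -176 + 69 = -107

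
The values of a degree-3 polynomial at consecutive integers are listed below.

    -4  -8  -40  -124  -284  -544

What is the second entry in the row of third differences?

First differences: -4, -32, -84, -160, -260
Second differences: -28, -52, -76, -100
Third differences: -24, -24, -24

-24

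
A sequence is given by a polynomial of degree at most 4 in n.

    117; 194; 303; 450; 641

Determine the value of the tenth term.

77 , 109 , 147 , 191
32 , 38 , 44
6 , 6
Constant third difference = 6, so extend:
44 + 6 = 50;  191 + 50 = 241;  641 + 241 = 882
50 + 6 = 56;  241 + 56 = 297;  882 + 297 = 1179
56 + 6 = 62;  297 + 62 = 359;  1179 + 359 = 1538
62 + 6 = 68;  359 + 68 = 427;  1538 + 427 = 1965
68 + 6 = 74;  427 + 74 = 501;  1965 + 501 = 2466

2466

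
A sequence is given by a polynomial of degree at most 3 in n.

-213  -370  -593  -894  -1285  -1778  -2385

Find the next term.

-157, -223, -301, -391, -493, -607
-66, -78, -90, -102, -114
-12, -12, -12, -12
The third differences are constant (-12).
-114 − 12 = -126;  -607 − 126 = -733;  -2385 − 733 = -3118

-3118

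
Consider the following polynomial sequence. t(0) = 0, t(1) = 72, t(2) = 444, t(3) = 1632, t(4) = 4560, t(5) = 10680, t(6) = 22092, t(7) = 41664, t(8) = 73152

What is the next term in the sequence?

121320

D1: 72 , 372 , 1188 , 2928 , 6120 , 11412 , 19572 , 31488
D2: 300 , 816 , 1740 , 3192 , 5292 , 8160 , 11916
D3: 516 , 924 , 1452 , 2100 , 2868 , 3756
D4: 408 , 528 , 648 , 768 , 888
D5: 120 , 120 , 120 , 120
Constant fifth difference = 120, so extend:
888 + 120 = 1008;  3756 + 1008 = 4764;  11916 + 4764 = 16680;  31488 + 16680 = 48168;  73152 + 48168 = 121320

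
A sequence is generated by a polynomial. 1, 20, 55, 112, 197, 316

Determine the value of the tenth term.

1252

19, 35, 57, 85, 119
16, 22, 28, 34
6, 6, 6
The third differences are constant (6).
34 + 6 = 40;  119 + 40 = 159;  316 + 159 = 475
40 + 6 = 46;  159 + 46 = 205;  475 + 205 = 680
46 + 6 = 52;  205 + 52 = 257;  680 + 257 = 937
52 + 6 = 58;  257 + 58 = 315;  937 + 315 = 1252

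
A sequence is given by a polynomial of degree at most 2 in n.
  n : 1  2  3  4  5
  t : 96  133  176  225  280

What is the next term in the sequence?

D1: 37 , 43 , 49 , 55
D2: 6 , 6 , 6
The second differences are constant (6).
55 + 6 = 61;  280 + 61 = 341

341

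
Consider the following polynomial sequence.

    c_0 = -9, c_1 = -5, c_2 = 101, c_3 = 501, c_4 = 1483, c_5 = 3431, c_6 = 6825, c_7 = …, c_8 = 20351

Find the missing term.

12241

Using the first 7 terms:
First differences: 4, 106, 400, 982, 1948, 3394
Second differences: 102, 294, 582, 966, 1446
Third differences: 192, 288, 384, 480
Fourth differences: 96, 96, 96
Constant fourth difference = 96.
Extend forward: 480 + 96 = 576;  1446 + 576 = 2022;  3394 + 2022 = 5416;  6825 + 5416 = 12241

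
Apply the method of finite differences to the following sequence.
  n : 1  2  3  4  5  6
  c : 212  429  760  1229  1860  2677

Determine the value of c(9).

6484

217, 331, 469, 631, 817
114, 138, 162, 186
24, 24, 24
Third differences constant at 24.
186 + 24 = 210;  817 + 210 = 1027;  2677 + 1027 = 3704
210 + 24 = 234;  1027 + 234 = 1261;  3704 + 1261 = 4965
234 + 24 = 258;  1261 + 258 = 1519;  4965 + 1519 = 6484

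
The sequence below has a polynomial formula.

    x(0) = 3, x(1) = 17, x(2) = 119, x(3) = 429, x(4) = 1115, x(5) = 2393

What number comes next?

14, 102, 310, 686, 1278
88, 208, 376, 592
120, 168, 216
48, 48
The fourth differences are constant (48).
216 + 48 = 264;  592 + 264 = 856;  1278 + 856 = 2134;  2393 + 2134 = 4527

4527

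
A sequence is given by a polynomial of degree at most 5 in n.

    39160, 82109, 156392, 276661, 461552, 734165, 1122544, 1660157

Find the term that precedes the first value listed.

Δ: 42949, 74283, 120269, 184891, 272613, 388379, 537613
Δ²: 31334, 45986, 64622, 87722, 115766, 149234
Δ³: 14652, 18636, 23100, 28044, 33468
Δ⁴: 3984, 4464, 4944, 5424
Δ⁵: 480, 480, 480
The fifth differences are constant at 480.
Work back: 3984 − 480 = 3504;  14652 − 3504 = 11148;  31334 − 11148 = 20186;  42949 − 20186 = 22763;  39160 − 22763 = 16397

16397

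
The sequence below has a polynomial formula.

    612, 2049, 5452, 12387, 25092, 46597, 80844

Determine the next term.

First differences: 1437 , 3403 , 6935 , 12705 , 21505 , 34247
Second differences: 1966 , 3532 , 5770 , 8800 , 12742
Third differences: 1566 , 2238 , 3030 , 3942
Fourth differences: 672 , 792 , 912
Fifth differences: 120 , 120
The fifth differences are constant (120).
912 + 120 = 1032;  3942 + 1032 = 4974;  12742 + 4974 = 17716;  34247 + 17716 = 51963;  80844 + 51963 = 132807

132807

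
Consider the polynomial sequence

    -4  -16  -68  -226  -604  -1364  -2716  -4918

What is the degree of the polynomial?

4

First differences: -12, -52, -158, -378, -760, -1352, -2202
Second differences: -40, -106, -220, -382, -592, -850
Third differences: -66, -114, -162, -210, -258
Fourth differences: -48, -48, -48, -48
The fourth differences are constant, so the polynomial has degree 4.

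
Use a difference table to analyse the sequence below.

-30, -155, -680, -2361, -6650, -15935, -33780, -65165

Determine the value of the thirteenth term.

First differences: -125, -525, -1681, -4289, -9285, -17845, -31385
Second differences: -400, -1156, -2608, -4996, -8560, -13540
Third differences: -756, -1452, -2388, -3564, -4980
Fourth differences: -696, -936, -1176, -1416
Fifth differences: -240, -240, -240
Constant fifth difference = -240, so extend:
-1416 − 240 = -1656;  -4980 − 1656 = -6636;  -13540 − 6636 = -20176;  -31385 − 20176 = -51561;  -65165 − 51561 = -116726
-1656 − 240 = -1896;  -6636 − 1896 = -8532;  -20176 − 8532 = -28708;  -51561 − 28708 = -80269;  -116726 − 80269 = -196995
-1896 − 240 = -2136;  -8532 − 2136 = -10668;  -28708 − 10668 = -39376;  -80269 − 39376 = -119645;  -196995 − 119645 = -316640
-2136 − 240 = -2376;  -10668 − 2376 = -13044;  -39376 − 13044 = -52420;  -119645 − 52420 = -172065;  -316640 − 172065 = -488705
-2376 − 240 = -2616;  -13044 − 2616 = -15660;  -52420 − 15660 = -68080;  -172065 − 68080 = -240145;  -488705 − 240145 = -728850

-728850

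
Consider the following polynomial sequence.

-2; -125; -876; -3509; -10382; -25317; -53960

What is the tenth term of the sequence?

-313517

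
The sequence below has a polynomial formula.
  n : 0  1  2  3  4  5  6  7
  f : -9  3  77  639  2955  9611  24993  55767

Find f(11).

572783

First differences: 12, 74, 562, 2316, 6656, 15382, 30774
Second differences: 62, 488, 1754, 4340, 8726, 15392
Third differences: 426, 1266, 2586, 4386, 6666
Fourth differences: 840, 1320, 1800, 2280
Fifth differences: 480, 480, 480
Fifth differences constant at 480.
2280 + 480 = 2760;  6666 + 2760 = 9426;  15392 + 9426 = 24818;  30774 + 24818 = 55592;  55767 + 55592 = 111359
2760 + 480 = 3240;  9426 + 3240 = 12666;  24818 + 12666 = 37484;  55592 + 37484 = 93076;  111359 + 93076 = 204435
3240 + 480 = 3720;  12666 + 3720 = 16386;  37484 + 16386 = 53870;  93076 + 53870 = 146946;  204435 + 146946 = 351381
3720 + 480 = 4200;  16386 + 4200 = 20586;  53870 + 20586 = 74456;  146946 + 74456 = 221402;  351381 + 221402 = 572783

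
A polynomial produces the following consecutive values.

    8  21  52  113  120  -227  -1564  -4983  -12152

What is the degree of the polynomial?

First differences: 13, 31, 61, 7, -347, -1337, -3419, -7169
Second differences: 18, 30, -54, -354, -990, -2082, -3750
Third differences: 12, -84, -300, -636, -1092, -1668
Fourth differences: -96, -216, -336, -456, -576
Fifth differences: -120, -120, -120, -120
The fifth differences are constant, so the polynomial has degree 5.

5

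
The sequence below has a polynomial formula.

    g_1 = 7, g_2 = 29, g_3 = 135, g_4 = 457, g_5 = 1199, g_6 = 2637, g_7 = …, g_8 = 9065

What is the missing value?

5119

Using the first 6 terms:
D1: 22, 106, 322, 742, 1438
D2: 84, 216, 420, 696
D3: 132, 204, 276
D4: 72, 72
Constant fourth difference = 72.
Extend forward: 276 + 72 = 348;  696 + 348 = 1044;  1438 + 1044 = 2482;  2637 + 2482 = 5119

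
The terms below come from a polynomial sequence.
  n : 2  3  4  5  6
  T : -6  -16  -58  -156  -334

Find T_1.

D1: -10, -42, -98, -178
D2: -32, -56, -80
D3: -24, -24
The third differences are constant at -24.
Work back: -32 + 24 = -8;  -10 + 8 = -2;  -6 + 2 = -4

-4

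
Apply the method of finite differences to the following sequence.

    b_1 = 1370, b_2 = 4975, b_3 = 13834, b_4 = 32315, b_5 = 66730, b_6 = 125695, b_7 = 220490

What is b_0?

235

D1: 3605  8859  18481  34415  58965  94795
D2: 5254  9622  15934  24550  35830
D3: 4368  6312  8616  11280
D4: 1944  2304  2664
D5: 360  360
The fifth differences are constant at 360.
Work back: 1944 − 360 = 1584;  4368 − 1584 = 2784;  5254 − 2784 = 2470;  3605 − 2470 = 1135;  1370 − 1135 = 235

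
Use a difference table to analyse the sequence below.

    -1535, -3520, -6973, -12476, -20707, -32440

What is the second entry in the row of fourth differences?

-96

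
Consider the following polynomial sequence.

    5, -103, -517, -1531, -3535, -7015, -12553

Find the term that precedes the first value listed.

Δ: -108, -414, -1014, -2004, -3480, -5538
Δ²: -306, -600, -990, -1476, -2058
Δ³: -294, -390, -486, -582
Δ⁴: -96, -96, -96
The fourth differences are constant at -96.
Work back: -294 + 96 = -198;  -306 + 198 = -108;  -108 + 108 = 0;  5 + 0 = 5

5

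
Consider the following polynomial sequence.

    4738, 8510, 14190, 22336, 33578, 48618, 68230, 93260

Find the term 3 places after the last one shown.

D1: 3772 , 5680 , 8146 , 11242 , 15040 , 19612 , 25030
D2: 1908 , 2466 , 3096 , 3798 , 4572 , 5418
D3: 558 , 630 , 702 , 774 , 846
D4: 72 , 72 , 72 , 72
Constant fourth difference = 72, so extend:
846 + 72 = 918;  5418 + 918 = 6336;  25030 + 6336 = 31366;  93260 + 31366 = 124626
918 + 72 = 990;  6336 + 990 = 7326;  31366 + 7326 = 38692;  124626 + 38692 = 163318
990 + 72 = 1062;  7326 + 1062 = 8388;  38692 + 8388 = 47080;  163318 + 47080 = 210398

210398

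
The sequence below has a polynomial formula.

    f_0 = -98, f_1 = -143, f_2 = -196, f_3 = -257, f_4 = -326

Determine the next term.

-403

-45  -53  -61  -69
-8  -8  -8
The second differences are constant (-8).
-69 − 8 = -77;  -326 − 77 = -403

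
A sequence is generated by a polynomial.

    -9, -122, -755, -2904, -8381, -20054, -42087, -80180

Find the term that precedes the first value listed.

4

-113, -633, -2149, -5477, -11673, -22033, -38093
-520, -1516, -3328, -6196, -10360, -16060
-996, -1812, -2868, -4164, -5700
-816, -1056, -1296, -1536
-240, -240, -240
The fifth differences are constant at -240.
Work back: -816 + 240 = -576;  -996 + 576 = -420;  -520 + 420 = -100;  -113 + 100 = -13;  -9 + 13 = 4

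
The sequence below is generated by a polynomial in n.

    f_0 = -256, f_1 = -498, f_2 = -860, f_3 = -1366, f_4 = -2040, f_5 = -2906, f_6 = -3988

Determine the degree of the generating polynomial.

3

D1: -242, -362, -506, -674, -866, -1082
D2: -120, -144, -168, -192, -216
D3: -24, -24, -24, -24
The third differences are constant, so the polynomial has degree 3.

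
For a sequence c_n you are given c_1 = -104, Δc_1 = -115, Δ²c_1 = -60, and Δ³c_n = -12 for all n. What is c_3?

-394

Build the table forward from the leading diagonal:
Δ³: -12  -12  -12
Δ²: -60  -72  -84
Δ: -115  -175  -247
c: -104  -219  -394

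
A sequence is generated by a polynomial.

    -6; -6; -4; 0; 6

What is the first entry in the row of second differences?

D1: 0, 2, 4, 6
D2: 2, 2, 2

2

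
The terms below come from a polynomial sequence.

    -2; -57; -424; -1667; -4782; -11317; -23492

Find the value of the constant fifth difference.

D1: -55, -367, -1243, -3115, -6535, -12175
D2: -312, -876, -1872, -3420, -5640
D3: -564, -996, -1548, -2220
D4: -432, -552, -672
D5: -120, -120

-120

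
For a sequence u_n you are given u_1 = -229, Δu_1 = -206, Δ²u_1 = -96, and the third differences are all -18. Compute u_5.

Build the table forward from the leading diagonal:
Δ³: -18, -18, -18, -18, -18
Δ²: -96, -114, -132, -150, -168
Δ: -206, -302, -416, -548, -698
u: -229, -435, -737, -1153, -1701

-1701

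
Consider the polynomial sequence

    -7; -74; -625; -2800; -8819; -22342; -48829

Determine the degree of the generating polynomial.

5

Δ: -67, -551, -2175, -6019, -13523, -26487
Δ²: -484, -1624, -3844, -7504, -12964
Δ³: -1140, -2220, -3660, -5460
Δ⁴: -1080, -1440, -1800
Δ⁵: -360, -360
The fifth differences are constant, so the polynomial has degree 5.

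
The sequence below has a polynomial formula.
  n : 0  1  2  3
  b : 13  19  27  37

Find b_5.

D1: 6, 8, 10
D2: 2, 2
The second differences are constant (2).
10 + 2 = 12;  37 + 12 = 49
12 + 2 = 14;  49 + 14 = 63

63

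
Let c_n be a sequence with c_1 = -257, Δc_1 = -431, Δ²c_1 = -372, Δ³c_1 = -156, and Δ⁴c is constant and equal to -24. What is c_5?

-4861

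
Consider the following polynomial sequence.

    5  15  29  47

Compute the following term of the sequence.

Δ: 10, 14, 18
Δ²: 4, 4
Constant second difference = 4, so extend:
18 + 4 = 22;  47 + 22 = 69

69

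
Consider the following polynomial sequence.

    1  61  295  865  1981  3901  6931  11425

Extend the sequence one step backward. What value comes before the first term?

60, 234, 570, 1116, 1920, 3030, 4494
174, 336, 546, 804, 1110, 1464
162, 210, 258, 306, 354
48, 48, 48, 48
The fourth differences are constant at 48.
Work back: 162 − 48 = 114;  174 − 114 = 60;  60 − 60 = 0;  1 + 0 = 1

1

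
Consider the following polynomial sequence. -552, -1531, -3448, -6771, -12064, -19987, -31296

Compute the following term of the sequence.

-46843

Δ: -979, -1917, -3323, -5293, -7923, -11309
Δ²: -938, -1406, -1970, -2630, -3386
Δ³: -468, -564, -660, -756
Δ⁴: -96, -96, -96
Constant fourth difference = -96, so extend:
-756 − 96 = -852;  -3386 − 852 = -4238;  -11309 − 4238 = -15547;  -31296 − 15547 = -46843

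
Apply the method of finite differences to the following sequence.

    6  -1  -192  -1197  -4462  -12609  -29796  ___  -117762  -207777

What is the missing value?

-62077

Using the first 7 terms:
Δ: -7, -191, -1005, -3265, -8147, -17187
Δ²: -184, -814, -2260, -4882, -9040
Δ³: -630, -1446, -2622, -4158
Δ⁴: -816, -1176, -1536
Δ⁵: -360, -360
Constant fifth difference = -360.
Extend forward: -1536 − 360 = -1896;  -4158 − 1896 = -6054;  -9040 − 6054 = -15094;  -17187 − 15094 = -32281;  -29796 − 32281 = -62077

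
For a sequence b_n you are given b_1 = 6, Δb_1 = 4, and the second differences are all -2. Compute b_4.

12

Build the table forward from the leading diagonal:
D2: -2, -2, -2, -2
D1: 4, 2, 0, -2
b: 6, 10, 12, 12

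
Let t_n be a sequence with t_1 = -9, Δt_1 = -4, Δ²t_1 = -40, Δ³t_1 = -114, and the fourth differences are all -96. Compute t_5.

-817

Build the table forward from the leading diagonal:
Δ⁴: -96, -96, -96, -96, -96
Δ³: -114, -210, -306, -402, -498
Δ²: -40, -154, -364, -670, -1072
Δ: -4, -44, -198, -562, -1232
t: -9, -13, -57, -255, -817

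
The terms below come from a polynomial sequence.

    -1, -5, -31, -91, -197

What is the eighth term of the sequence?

-911

Δ: -4  -26  -60  -106
Δ²: -22  -34  -46
Δ³: -12  -12
The third differences are constant (-12).
-46 − 12 = -58;  -106 − 58 = -164;  -197 − 164 = -361
-58 − 12 = -70;  -164 − 70 = -234;  -361 − 234 = -595
-70 − 12 = -82;  -234 − 82 = -316;  -595 − 316 = -911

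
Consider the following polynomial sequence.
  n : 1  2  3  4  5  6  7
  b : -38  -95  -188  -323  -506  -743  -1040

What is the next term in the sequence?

Δ: -57 , -93 , -135 , -183 , -237 , -297
Δ²: -36 , -42 , -48 , -54 , -60
Δ³: -6 , -6 , -6 , -6
Constant third difference = -6, so extend:
-60 − 6 = -66;  -297 − 66 = -363;  -1040 − 363 = -1403

-1403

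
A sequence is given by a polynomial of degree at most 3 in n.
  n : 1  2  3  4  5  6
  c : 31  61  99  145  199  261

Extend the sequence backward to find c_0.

9

Δ: 30, 38, 46, 54, 62
Δ²: 8, 8, 8, 8
The second differences are constant at 8.
Work back: 30 − 8 = 22;  31 − 22 = 9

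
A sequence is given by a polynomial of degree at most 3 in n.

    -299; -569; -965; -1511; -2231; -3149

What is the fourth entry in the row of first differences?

-720

D1: -270, -396, -546, -720, -918
D2: -126, -150, -174, -198
D3: -24, -24, -24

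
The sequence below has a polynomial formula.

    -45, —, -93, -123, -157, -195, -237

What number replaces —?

Using the last 5 terms:
-30  -34  -38  -42
-4  -4  -4
Constant second difference = -4.
Extend backward: -30 + 4 = -26;  -93 + 26 = -67

-67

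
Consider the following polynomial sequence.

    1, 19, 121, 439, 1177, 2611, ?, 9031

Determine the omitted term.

5089

Using the first 6 terms:
Δ: 18  102  318  738  1434
Δ²: 84  216  420  696
Δ³: 132  204  276
Δ⁴: 72  72
Constant fourth difference = 72.
Extend forward: 276 + 72 = 348;  696 + 348 = 1044;  1434 + 1044 = 2478;  2611 + 2478 = 5089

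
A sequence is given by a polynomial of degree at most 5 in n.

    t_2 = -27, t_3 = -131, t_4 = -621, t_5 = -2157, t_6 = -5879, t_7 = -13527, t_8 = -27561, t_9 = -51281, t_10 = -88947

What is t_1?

-9

D1: -104, -490, -1536, -3722, -7648, -14034, -23720, -37666
D2: -386, -1046, -2186, -3926, -6386, -9686, -13946
D3: -660, -1140, -1740, -2460, -3300, -4260
D4: -480, -600, -720, -840, -960
D5: -120, -120, -120, -120
The fifth differences are constant at -120.
Work back: -480 + 120 = -360;  -660 + 360 = -300;  -386 + 300 = -86;  -104 + 86 = -18;  -27 + 18 = -9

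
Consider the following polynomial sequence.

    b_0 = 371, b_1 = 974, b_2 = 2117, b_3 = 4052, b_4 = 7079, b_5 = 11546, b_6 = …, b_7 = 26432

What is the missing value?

Using the first 6 terms:
603, 1143, 1935, 3027, 4467
540, 792, 1092, 1440
252, 300, 348
48, 48
Constant fourth difference = 48.
Extend forward: 348 + 48 = 396;  1440 + 396 = 1836;  4467 + 1836 = 6303;  11546 + 6303 = 17849

17849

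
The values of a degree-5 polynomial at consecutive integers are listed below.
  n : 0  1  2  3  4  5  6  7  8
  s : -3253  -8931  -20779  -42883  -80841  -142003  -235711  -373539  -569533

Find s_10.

-1206003

D1: -5678, -11848, -22104, -37958, -61162, -93708, -137828, -195994
D2: -6170, -10256, -15854, -23204, -32546, -44120, -58166
D3: -4086, -5598, -7350, -9342, -11574, -14046
D4: -1512, -1752, -1992, -2232, -2472
D5: -240, -240, -240, -240
The fifth differences are constant (-240).
-2472 − 240 = -2712;  -14046 − 2712 = -16758;  -58166 − 16758 = -74924;  -195994 − 74924 = -270918;  -569533 − 270918 = -840451
-2712 − 240 = -2952;  -16758 − 2952 = -19710;  -74924 − 19710 = -94634;  -270918 − 94634 = -365552;  -840451 − 365552 = -1206003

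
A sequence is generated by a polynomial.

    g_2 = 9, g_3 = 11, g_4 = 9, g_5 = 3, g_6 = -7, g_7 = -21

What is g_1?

Δ: 2, -2, -6, -10, -14
Δ²: -4, -4, -4, -4
The second differences are constant at -4.
Work back: 2 + 4 = 6;  9 − 6 = 3

3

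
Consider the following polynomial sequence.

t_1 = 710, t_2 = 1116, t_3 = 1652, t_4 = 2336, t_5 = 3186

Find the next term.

Δ: 406, 536, 684, 850
Δ²: 130, 148, 166
Δ³: 18, 18
Constant third difference = 18, so extend:
166 + 18 = 184;  850 + 184 = 1034;  3186 + 1034 = 4220

4220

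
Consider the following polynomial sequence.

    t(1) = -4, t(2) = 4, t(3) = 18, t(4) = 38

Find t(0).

8  14  20
6  6
The second differences are constant at 6.
Work back: 8 − 6 = 2;  -4 − 2 = -6

-6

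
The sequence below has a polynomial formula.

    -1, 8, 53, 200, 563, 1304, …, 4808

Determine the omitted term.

2633

Using the first 6 terms:
Δ: 9, 45, 147, 363, 741
Δ²: 36, 102, 216, 378
Δ³: 66, 114, 162
Δ⁴: 48, 48
Constant fourth difference = 48.
Extend forward: 162 + 48 = 210;  378 + 210 = 588;  741 + 588 = 1329;  1304 + 1329 = 2633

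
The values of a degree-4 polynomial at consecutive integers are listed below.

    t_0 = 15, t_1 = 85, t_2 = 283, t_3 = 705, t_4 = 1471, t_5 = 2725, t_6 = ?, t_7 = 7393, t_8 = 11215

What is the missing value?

4635

Using the first 6 terms:
First differences: 70  198  422  766  1254
Second differences: 128  224  344  488
Third differences: 96  120  144
Fourth differences: 24  24
Constant fourth difference = 24.
Extend forward: 144 + 24 = 168;  488 + 168 = 656;  1254 + 656 = 1910;  2725 + 1910 = 4635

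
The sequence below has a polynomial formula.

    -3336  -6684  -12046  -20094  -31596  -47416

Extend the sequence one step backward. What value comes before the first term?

-1426

-3348, -5362, -8048, -11502, -15820
-2014, -2686, -3454, -4318
-672, -768, -864
-96, -96
The fourth differences are constant at -96.
Work back: -672 + 96 = -576;  -2014 + 576 = -1438;  -3348 + 1438 = -1910;  -3336 + 1910 = -1426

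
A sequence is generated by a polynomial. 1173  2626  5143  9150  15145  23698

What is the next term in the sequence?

35451

First differences: 1453, 2517, 4007, 5995, 8553
Second differences: 1064, 1490, 1988, 2558
Third differences: 426, 498, 570
Fourth differences: 72, 72
Constant fourth difference = 72, so extend:
570 + 72 = 642;  2558 + 642 = 3200;  8553 + 3200 = 11753;  23698 + 11753 = 35451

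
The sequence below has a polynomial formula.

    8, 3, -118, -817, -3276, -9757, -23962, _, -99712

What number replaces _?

Using the first 7 terms:
D1: -5  -121  -699  -2459  -6481  -14205
D2: -116  -578  -1760  -4022  -7724
D3: -462  -1182  -2262  -3702
D4: -720  -1080  -1440
D5: -360  -360
Constant fifth difference = -360.
Extend forward: -1440 − 360 = -1800;  -3702 − 1800 = -5502;  -7724 − 5502 = -13226;  -14205 − 13226 = -27431;  -23962 − 27431 = -51393

-51393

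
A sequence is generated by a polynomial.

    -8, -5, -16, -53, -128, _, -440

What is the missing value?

-253

Using the first 5 terms:
D1: 3  -11  -37  -75
D2: -14  -26  -38
D3: -12  -12
Constant third difference = -12.
Extend forward: -38 − 12 = -50;  -75 − 50 = -125;  -128 − 125 = -253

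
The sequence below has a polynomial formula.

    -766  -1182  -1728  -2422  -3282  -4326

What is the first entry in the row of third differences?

-18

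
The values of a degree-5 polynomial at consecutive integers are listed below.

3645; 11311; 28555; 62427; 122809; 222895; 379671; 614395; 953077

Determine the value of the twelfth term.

2934331

7666, 17244, 33872, 60382, 100086, 156776, 234724, 338682
9578, 16628, 26510, 39704, 56690, 77948, 103958
7050, 9882, 13194, 16986, 21258, 26010
2832, 3312, 3792, 4272, 4752
480, 480, 480, 480
Fifth differences constant at 480.
4752 + 480 = 5232;  26010 + 5232 = 31242;  103958 + 31242 = 135200;  338682 + 135200 = 473882;  953077 + 473882 = 1426959
5232 + 480 = 5712;  31242 + 5712 = 36954;  135200 + 36954 = 172154;  473882 + 172154 = 646036;  1426959 + 646036 = 2072995
5712 + 480 = 6192;  36954 + 6192 = 43146;  172154 + 43146 = 215300;  646036 + 215300 = 861336;  2072995 + 861336 = 2934331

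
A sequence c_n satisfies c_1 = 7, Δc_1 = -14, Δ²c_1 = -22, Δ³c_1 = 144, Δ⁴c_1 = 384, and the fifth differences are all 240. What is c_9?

47663

Build the table forward from the leading diagonal:
Δ⁵: 240  240  240  240  240  240  240  240  240
Δ⁴: 384  624  864  1104  1344  1584  1824  2064  2304
Δ³: 144  528  1152  2016  3120  4464  6048  7872  9936
Δ²: -22  122  650  1802  3818  6938  11402  17450  25322
Δ: -14  -36  86  736  2538  6356  13294  24696  42146
c: 7  -7  -43  43  779  3317  9673  22967  47663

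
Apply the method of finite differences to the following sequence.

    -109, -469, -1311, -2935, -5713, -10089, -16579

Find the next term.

Δ: -360 , -842 , -1624 , -2778 , -4376 , -6490
Δ²: -482 , -782 , -1154 , -1598 , -2114
Δ³: -300 , -372 , -444 , -516
Δ⁴: -72 , -72 , -72
The fourth differences are constant (-72).
-516 − 72 = -588;  -2114 − 588 = -2702;  -6490 − 2702 = -9192;  -16579 − 9192 = -25771

-25771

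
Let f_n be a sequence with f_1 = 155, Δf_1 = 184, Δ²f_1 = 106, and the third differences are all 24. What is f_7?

3329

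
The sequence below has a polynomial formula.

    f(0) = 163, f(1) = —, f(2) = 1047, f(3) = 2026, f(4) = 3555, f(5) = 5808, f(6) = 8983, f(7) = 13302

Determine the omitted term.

468

Using the last 6 terms:
979  1529  2253  3175  4319
550  724  922  1144
174  198  222
24  24
Constant fourth difference = 24.
Extend backward: 174 − 24 = 150;  550 − 150 = 400;  979 − 400 = 579;  1047 − 579 = 468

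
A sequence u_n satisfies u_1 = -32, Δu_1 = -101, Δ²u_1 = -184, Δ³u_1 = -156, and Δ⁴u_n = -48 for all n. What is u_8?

-11743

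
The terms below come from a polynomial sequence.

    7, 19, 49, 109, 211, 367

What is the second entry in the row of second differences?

Δ: 12, 30, 60, 102, 156
Δ²: 18, 30, 42, 54
Δ³: 12, 12, 12

30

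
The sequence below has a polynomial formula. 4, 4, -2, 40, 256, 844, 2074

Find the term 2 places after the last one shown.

7900

0, -6, 42, 216, 588, 1230
-6, 48, 174, 372, 642
54, 126, 198, 270
72, 72, 72
Constant fourth difference = 72, so extend:
270 + 72 = 342;  642 + 342 = 984;  1230 + 984 = 2214;  2074 + 2214 = 4288
342 + 72 = 414;  984 + 414 = 1398;  2214 + 1398 = 3612;  4288 + 3612 = 7900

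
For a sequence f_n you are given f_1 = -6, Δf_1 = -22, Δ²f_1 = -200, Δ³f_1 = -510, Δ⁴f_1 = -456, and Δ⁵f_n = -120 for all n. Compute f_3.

-250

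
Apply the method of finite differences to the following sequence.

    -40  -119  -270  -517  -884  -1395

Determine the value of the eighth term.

-2945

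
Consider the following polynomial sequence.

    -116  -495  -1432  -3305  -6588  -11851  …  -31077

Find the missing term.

-19760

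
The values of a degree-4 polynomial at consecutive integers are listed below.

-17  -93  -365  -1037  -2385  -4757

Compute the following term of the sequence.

-76 , -272 , -672 , -1348 , -2372
-196 , -400 , -676 , -1024
-204 , -276 , -348
-72 , -72
Constant fourth difference = -72, so extend:
-348 − 72 = -420;  -1024 − 420 = -1444;  -2372 − 1444 = -3816;  -4757 − 3816 = -8573

-8573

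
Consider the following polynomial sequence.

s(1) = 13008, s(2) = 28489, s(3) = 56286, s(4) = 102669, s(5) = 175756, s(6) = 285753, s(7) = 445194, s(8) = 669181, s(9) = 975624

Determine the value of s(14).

15481  27797  46383  73087  109997  159441  223987  306443
12316  18586  26704  36910  49444  64546  82456
6270  8118  10206  12534  15102  17910
1848  2088  2328  2568  2808
240  240  240  240
The fifth differences are constant (240).
2808 + 240 = 3048;  17910 + 3048 = 20958;  82456 + 20958 = 103414;  306443 + 103414 = 409857;  975624 + 409857 = 1385481
3048 + 240 = 3288;  20958 + 3288 = 24246;  103414 + 24246 = 127660;  409857 + 127660 = 537517;  1385481 + 537517 = 1922998
3288 + 240 = 3528;  24246 + 3528 = 27774;  127660 + 27774 = 155434;  537517 + 155434 = 692951;  1922998 + 692951 = 2615949
3528 + 240 = 3768;  27774 + 3768 = 31542;  155434 + 31542 = 186976;  692951 + 186976 = 879927;  2615949 + 879927 = 3495876
3768 + 240 = 4008;  31542 + 4008 = 35550;  186976 + 35550 = 222526;  879927 + 222526 = 1102453;  3495876 + 1102453 = 4598329

4598329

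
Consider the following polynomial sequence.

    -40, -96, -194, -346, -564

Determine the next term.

-860

D1: -56  -98  -152  -218
D2: -42  -54  -66
D3: -12  -12
Constant third difference = -12, so extend:
-66 − 12 = -78;  -218 − 78 = -296;  -564 − 296 = -860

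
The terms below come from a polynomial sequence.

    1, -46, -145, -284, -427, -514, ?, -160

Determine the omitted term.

Using the first 6 terms:
First differences: -47  -99  -139  -143  -87
Second differences: -52  -40  -4  56
Third differences: 12  36  60
Fourth differences: 24  24
Constant fourth difference = 24.
Extend forward: 60 + 24 = 84;  56 + 84 = 140;  -87 + 140 = 53;  -514 + 53 = -461

-461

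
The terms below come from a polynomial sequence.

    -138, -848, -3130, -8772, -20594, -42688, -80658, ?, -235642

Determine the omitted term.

Using the first 7 terms:
-710, -2282, -5642, -11822, -22094, -37970
-1572, -3360, -6180, -10272, -15876
-1788, -2820, -4092, -5604
-1032, -1272, -1512
-240, -240
Constant fifth difference = -240.
Extend forward: -1512 − 240 = -1752;  -5604 − 1752 = -7356;  -15876 − 7356 = -23232;  -37970 − 23232 = -61202;  -80658 − 61202 = -141860

-141860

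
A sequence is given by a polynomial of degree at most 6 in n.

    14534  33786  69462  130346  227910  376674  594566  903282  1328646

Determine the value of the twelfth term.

19252, 35676, 60884, 97564, 148764, 217892, 308716, 425364
16424, 25208, 36680, 51200, 69128, 90824, 116648
8784, 11472, 14520, 17928, 21696, 25824
2688, 3048, 3408, 3768, 4128
360, 360, 360, 360
The fifth differences are constant (360).
4128 + 360 = 4488;  25824 + 4488 = 30312;  116648 + 30312 = 146960;  425364 + 146960 = 572324;  1328646 + 572324 = 1900970
4488 + 360 = 4848;  30312 + 4848 = 35160;  146960 + 35160 = 182120;  572324 + 182120 = 754444;  1900970 + 754444 = 2655414
4848 + 360 = 5208;  35160 + 5208 = 40368;  182120 + 40368 = 222488;  754444 + 222488 = 976932;  2655414 + 976932 = 3632346

3632346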